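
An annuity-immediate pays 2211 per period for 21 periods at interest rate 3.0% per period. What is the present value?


PV = PMT * (1 - (1+i)^(-n)) / i
= 2211 * (1 - (1+0.03)^(-21)) / 0.03
= 2211 * (1 - 0.537549) / 0.03
= 2211 * 15.415024
= 34082.6184


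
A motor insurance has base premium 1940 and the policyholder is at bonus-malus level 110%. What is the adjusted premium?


adjusted = base * BM_level / 100
= 1940 * 110 / 100
= 1940 * 1.1
= 2134.0


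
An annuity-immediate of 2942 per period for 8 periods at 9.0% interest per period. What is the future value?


FV = PMT * ((1+i)^n - 1) / i
= 2942 * ((1.09)^8 - 1) / 0.09
= 2942 * (1.992563 - 1) / 0.09
= 32445.7699


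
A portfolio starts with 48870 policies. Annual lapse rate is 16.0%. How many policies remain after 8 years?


remaining = initial * (1 - lapse)^years
= 48870 * (1 - 0.16)^8
= 48870 * 0.247876
= 12113.6948


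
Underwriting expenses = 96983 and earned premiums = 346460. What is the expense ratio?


Expense ratio = expenses / premiums
= 96983 / 346460
= 0.2799


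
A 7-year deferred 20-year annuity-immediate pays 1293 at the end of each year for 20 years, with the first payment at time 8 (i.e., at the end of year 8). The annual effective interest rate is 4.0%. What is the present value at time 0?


PV at time 7 of the 20-year annuity-immediate:
a_n = 1293 * (1-(1+0.04)^(-20))/0.04 = 17572.292
Discount back 7 years to time 0:
PV = 17572.292 * (1+0.04)^(-7)
= 17572.292 * 0.759918
= 13353.4977


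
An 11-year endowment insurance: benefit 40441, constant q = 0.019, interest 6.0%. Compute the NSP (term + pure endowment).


Term component = 5577.321
Pure endowment = 11_p_x * v^11 * benefit = 0.809765 * 0.526788 * 40441 = 17251.0864
NSP = 22828.4074


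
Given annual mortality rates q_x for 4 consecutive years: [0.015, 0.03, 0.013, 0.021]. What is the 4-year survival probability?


p_k = 1 - q_k for each year
Survival = product of (1 - q_k)
= 0.985 * 0.97 * 0.987 * 0.979
= 0.9232


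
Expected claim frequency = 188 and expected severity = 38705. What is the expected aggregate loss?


E[S] = E[N] * E[X]
= 188 * 38705
= 7.2765e+06


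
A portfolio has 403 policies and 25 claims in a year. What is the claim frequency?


frequency = claims / policies
= 25 / 403
= 0.062


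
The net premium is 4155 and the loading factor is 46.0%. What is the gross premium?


Gross = net * (1 + loading)
= 4155 * (1 + 0.46)
= 4155 * 1.46
= 6066.3


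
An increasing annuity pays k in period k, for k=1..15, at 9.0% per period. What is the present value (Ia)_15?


(Ia)_n = sum_{k=1}^{n} k * v^k, v = 1/(1+i)
v = 0.917431
Sum computed term by term:
(Ia)_15 = 51.8676


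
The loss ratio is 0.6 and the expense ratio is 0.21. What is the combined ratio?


Combined ratio = loss ratio + expense ratio
= 0.6 + 0.21
= 0.81


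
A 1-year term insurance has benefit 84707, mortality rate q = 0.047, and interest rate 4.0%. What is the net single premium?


NSP = benefit * q * v
v = 1/(1+i) = 0.961538
NSP = 84707 * 0.047 * 0.961538
= 3828.1048


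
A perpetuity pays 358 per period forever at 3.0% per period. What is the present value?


PV = PMT / i
= 358 / 0.03
= 11933.3333


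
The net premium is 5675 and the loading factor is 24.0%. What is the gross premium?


Gross = net * (1 + loading)
= 5675 * (1 + 0.24)
= 5675 * 1.24
= 7037.0


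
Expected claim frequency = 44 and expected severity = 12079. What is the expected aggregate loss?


E[S] = E[N] * E[X]
= 44 * 12079
= 531476


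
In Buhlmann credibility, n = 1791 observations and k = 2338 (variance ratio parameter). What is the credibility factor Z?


Z = n / (n + k)
= 1791 / (1791 + 2338)
= 1791 / 4129
= 0.4338


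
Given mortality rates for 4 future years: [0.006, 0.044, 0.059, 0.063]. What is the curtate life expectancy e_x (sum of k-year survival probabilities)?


e_x = sum_{k=1}^{n} k_p_x
k_p_x values:
  1_p_x = 0.994
  2_p_x = 0.950264
  3_p_x = 0.894198
  4_p_x = 0.837864
e_x = 3.6763


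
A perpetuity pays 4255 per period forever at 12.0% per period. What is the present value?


PV = PMT / i
= 4255 / 0.12
= 35458.3333


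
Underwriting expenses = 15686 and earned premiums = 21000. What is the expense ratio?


Expense ratio = expenses / premiums
= 15686 / 21000
= 0.747


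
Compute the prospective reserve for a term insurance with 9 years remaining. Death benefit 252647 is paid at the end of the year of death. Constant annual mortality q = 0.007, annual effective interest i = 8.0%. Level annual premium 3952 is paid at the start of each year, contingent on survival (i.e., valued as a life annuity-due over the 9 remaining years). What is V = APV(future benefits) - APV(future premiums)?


v = 1/(1+i) = 0.925926
APV(future benefits) per unit = sum_{k=0}^{8} k_p_x * q * v^(k+1) = 0.042676
APV(future benefits) = 252647 * 0.042676 = 10781.8989
Life annuity-due factor ä_{x:9} = sum_{k=0}^{8} k_p_x * v^k = 6.584258
APV(future premiums) = 3952 * 6.584258 = 26020.9867
V = 10781.8989 - 26020.9867
= -15239.0878


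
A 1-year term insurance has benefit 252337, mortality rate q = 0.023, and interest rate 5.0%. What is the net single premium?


NSP = benefit * q * v
v = 1/(1+i) = 0.952381
NSP = 252337 * 0.023 * 0.952381
= 5527.3819


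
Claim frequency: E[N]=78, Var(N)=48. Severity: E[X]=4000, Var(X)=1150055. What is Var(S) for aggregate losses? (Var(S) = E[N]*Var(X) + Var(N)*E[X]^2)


Var(S) = E[N]*Var(X) + Var(N)*E[X]^2
= 78*1150055 + 48*4000^2
= 89704290 + 768000000
= 8.5770e+08


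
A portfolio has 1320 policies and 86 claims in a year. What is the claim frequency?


frequency = claims / policies
= 86 / 1320
= 0.0652


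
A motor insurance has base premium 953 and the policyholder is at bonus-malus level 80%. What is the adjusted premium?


adjusted = base * BM_level / 100
= 953 * 80 / 100
= 953 * 0.8
= 762.4


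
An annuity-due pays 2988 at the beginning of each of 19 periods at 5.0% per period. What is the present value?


PV_due = PMT * (1-(1+i)^(-n))/i * (1+i)
PV_immediate = 36110.9387
PV_due = 36110.9387 * 1.05
= 37916.4857


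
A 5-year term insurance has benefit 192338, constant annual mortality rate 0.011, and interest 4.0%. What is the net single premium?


NSP = benefit * sum_{k=0}^{n-1} k_p_x * q * v^(k+1)
With constant q=0.011, v=0.961538
Sum = 0.047946
NSP = 192338 * 0.047946
= 9221.8436


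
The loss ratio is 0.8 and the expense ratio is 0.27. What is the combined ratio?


Combined ratio = loss ratio + expense ratio
= 0.8 + 0.27
= 1.07


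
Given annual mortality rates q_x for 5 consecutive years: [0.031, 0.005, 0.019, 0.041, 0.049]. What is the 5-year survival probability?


p_k = 1 - q_k for each year
Survival = product of (1 - q_k)
= 0.969 * 0.995 * 0.981 * 0.959 * 0.951
= 0.8626


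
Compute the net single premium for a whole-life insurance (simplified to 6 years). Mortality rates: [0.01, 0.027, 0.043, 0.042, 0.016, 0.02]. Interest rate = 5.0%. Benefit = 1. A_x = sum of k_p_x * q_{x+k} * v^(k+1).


v = 0.952381
Year 0: k_p_x=1.0, q=0.01, term=0.009524
Year 1: k_p_x=0.99, q=0.027, term=0.024245
Year 2: k_p_x=0.96327, q=0.043, term=0.035781
Year 3: k_p_x=0.921849, q=0.042, term=0.031853
Year 4: k_p_x=0.883132, q=0.016, term=0.011071
Year 5: k_p_x=0.869002, q=0.02, term=0.012969
A_x = 0.1254


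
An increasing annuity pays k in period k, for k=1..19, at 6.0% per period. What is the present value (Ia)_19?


(Ia)_n = sum_{k=1}^{n} k * v^k, v = 1/(1+i)
v = 0.943396
Sum computed term by term:
(Ia)_19 = 92.4643


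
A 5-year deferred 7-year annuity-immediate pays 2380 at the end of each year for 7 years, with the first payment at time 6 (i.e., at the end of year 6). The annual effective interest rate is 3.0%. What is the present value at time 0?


PV at time 5 of the 7-year annuity-immediate:
a_n = 2380 * (1-(1+0.03)^(-7))/0.03 = 14828.0734
Discount back 5 years to time 0:
PV = 14828.0734 * (1+0.03)^(-5)
= 14828.0734 * 0.862609
= 12790.8264


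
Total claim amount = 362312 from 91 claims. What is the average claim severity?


severity = total / number
= 362312 / 91
= 3981.4505


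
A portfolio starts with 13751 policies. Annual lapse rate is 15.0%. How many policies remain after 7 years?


remaining = initial * (1 - lapse)^years
= 13751 * (1 - 0.15)^7
= 13751 * 0.320577
= 4408.2555


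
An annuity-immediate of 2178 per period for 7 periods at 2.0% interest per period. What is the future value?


FV = PMT * ((1+i)^n - 1) / i
= 2178 * ((1.02)^7 - 1) / 0.02
= 2178 * (1.148686 - 1) / 0.02
= 16191.8692


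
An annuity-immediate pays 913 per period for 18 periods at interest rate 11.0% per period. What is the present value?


PV = PMT * (1 - (1+i)^(-n)) / i
= 913 * (1 - (1+0.11)^(-18)) / 0.11
= 913 * (1 - 0.152822) / 0.11
= 913 * 7.701617
= 7031.5759


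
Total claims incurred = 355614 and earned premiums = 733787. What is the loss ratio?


Loss ratio = claims / premiums
= 355614 / 733787
= 0.4846


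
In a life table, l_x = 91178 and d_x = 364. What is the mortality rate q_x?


q_x = d_x / l_x
= 364 / 91178
= 0.004


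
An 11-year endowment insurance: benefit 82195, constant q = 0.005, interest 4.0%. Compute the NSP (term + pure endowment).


Term component = 3518.5498
Pure endowment = 11_p_x * v^11 * benefit = 0.946355 * 0.649581 * 82195 = 50528.0521
NSP = 54046.6018


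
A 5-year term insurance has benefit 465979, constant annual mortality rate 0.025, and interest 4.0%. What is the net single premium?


NSP = benefit * sum_{k=0}^{n-1} k_p_x * q * v^(k+1)
With constant q=0.025, v=0.961538
Sum = 0.106078
NSP = 465979 * 0.106078
= 49430.2576


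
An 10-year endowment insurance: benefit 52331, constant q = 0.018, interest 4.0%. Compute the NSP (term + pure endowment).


Term component = 7091.415
Pure endowment = 10_p_x * v^10 * benefit = 0.833902 * 0.675564 * 52331 = 29480.8851
NSP = 36572.3001


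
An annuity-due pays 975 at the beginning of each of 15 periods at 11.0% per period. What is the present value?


PV_due = PMT * (1-(1+i)^(-n))/i * (1+i)
PV_immediate = 7011.0978
PV_due = 7011.0978 * 1.11
= 7782.3186


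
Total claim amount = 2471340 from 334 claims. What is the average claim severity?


severity = total / number
= 2471340 / 334
= 7399.2216


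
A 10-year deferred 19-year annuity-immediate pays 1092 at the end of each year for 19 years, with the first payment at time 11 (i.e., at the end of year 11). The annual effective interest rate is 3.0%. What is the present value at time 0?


PV at time 10 of the 19-year annuity-immediate:
a_n = 1092 * (1-(1+0.03)^(-19))/0.03 = 15641.5886
Discount back 10 years to time 0:
PV = 15641.5886 * (1+0.03)^(-10)
= 15641.5886 * 0.744094
= 11638.8109


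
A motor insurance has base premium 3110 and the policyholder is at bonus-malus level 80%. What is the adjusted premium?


adjusted = base * BM_level / 100
= 3110 * 80 / 100
= 3110 * 0.8
= 2488.0


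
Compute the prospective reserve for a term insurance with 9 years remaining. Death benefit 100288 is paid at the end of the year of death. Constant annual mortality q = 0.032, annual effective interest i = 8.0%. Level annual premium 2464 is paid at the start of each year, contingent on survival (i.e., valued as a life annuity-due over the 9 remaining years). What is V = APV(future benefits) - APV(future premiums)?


v = 1/(1+i) = 0.925926
APV(future benefits) per unit = sum_{k=0}^{8} k_p_x * q * v^(k+1) = 0.179056
APV(future benefits) = 100288 * 0.179056 = 17957.1245
Life annuity-due factor ä_{x:9} = sum_{k=0}^{8} k_p_x * v^k = 6.043125
APV(future premiums) = 2464 * 6.043125 = 14890.2608
V = 17957.1245 - 14890.2608
= 3066.8637


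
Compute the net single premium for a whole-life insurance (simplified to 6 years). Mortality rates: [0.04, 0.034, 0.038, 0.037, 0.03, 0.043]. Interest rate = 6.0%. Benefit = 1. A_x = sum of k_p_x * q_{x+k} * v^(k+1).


v = 0.943396
Year 0: k_p_x=1.0, q=0.04, term=0.037736
Year 1: k_p_x=0.96, q=0.034, term=0.029049
Year 2: k_p_x=0.92736, q=0.038, term=0.029588
Year 3: k_p_x=0.89212, q=0.037, term=0.026146
Year 4: k_p_x=0.859112, q=0.03, term=0.019259
Year 5: k_p_x=0.833339, q=0.043, term=0.025261
A_x = 0.167


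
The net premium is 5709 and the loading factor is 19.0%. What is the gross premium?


Gross = net * (1 + loading)
= 5709 * (1 + 0.19)
= 5709 * 1.19
= 6793.71


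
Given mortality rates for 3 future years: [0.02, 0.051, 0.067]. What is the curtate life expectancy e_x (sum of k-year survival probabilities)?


e_x = sum_{k=1}^{n} k_p_x
k_p_x values:
  1_p_x = 0.98
  2_p_x = 0.93002
  3_p_x = 0.867709
e_x = 2.7777


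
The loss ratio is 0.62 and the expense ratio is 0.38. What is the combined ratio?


Combined ratio = loss ratio + expense ratio
= 0.62 + 0.38
= 1.0


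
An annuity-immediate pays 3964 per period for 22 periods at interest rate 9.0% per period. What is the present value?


PV = PMT * (1 - (1+i)^(-n)) / i
= 3964 * (1 - (1+0.09)^(-22)) / 0.09
= 3964 * (1 - 0.150182) / 0.09
= 3964 * 9.442425
= 37429.7745


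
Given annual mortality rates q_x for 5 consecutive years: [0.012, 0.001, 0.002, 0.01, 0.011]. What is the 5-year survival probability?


p_k = 1 - q_k for each year
Survival = product of (1 - q_k)
= 0.988 * 0.999 * 0.998 * 0.99 * 0.989
= 0.9645


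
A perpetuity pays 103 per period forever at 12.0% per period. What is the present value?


PV = PMT / i
= 103 / 0.12
= 858.3333


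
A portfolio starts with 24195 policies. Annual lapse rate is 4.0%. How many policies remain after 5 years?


remaining = initial * (1 - lapse)^years
= 24195 * (1 - 0.04)^5
= 24195 * 0.815373
= 19727.9424


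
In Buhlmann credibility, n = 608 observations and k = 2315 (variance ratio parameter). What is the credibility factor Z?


Z = n / (n + k)
= 608 / (608 + 2315)
= 608 / 2923
= 0.208


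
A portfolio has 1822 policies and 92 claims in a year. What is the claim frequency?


frequency = claims / policies
= 92 / 1822
= 0.0505


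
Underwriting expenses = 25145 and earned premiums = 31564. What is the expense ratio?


Expense ratio = expenses / premiums
= 25145 / 31564
= 0.7966


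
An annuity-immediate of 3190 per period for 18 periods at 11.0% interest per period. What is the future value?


FV = PMT * ((1+i)^n - 1) / i
= 3190 * ((1.11)^18 - 1) / 0.11
= 3190 * (6.543553 - 1) / 0.11
= 160763.0343


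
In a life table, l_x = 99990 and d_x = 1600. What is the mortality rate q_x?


q_x = d_x / l_x
= 1600 / 99990
= 0.016


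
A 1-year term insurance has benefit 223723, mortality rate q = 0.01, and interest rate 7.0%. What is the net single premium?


NSP = benefit * q * v
v = 1/(1+i) = 0.934579
NSP = 223723 * 0.01 * 0.934579
= 2090.8692


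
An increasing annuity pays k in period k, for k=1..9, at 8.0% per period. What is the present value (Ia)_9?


(Ia)_n = sum_{k=1}^{n} k * v^k, v = 1/(1+i)
v = 0.925926
Sum computed term by term:
(Ia)_9 = 28.055


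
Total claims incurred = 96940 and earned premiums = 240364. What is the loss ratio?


Loss ratio = claims / premiums
= 96940 / 240364
= 0.4033


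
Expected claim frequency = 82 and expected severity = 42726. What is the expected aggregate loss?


E[S] = E[N] * E[X]
= 82 * 42726
= 3.5035e+06


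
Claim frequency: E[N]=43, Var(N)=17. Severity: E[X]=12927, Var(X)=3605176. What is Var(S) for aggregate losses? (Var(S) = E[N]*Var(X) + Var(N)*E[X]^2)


Var(S) = E[N]*Var(X) + Var(N)*E[X]^2
= 43*3605176 + 17*12927^2
= 155022568 + 2840824593
= 2.9958e+09


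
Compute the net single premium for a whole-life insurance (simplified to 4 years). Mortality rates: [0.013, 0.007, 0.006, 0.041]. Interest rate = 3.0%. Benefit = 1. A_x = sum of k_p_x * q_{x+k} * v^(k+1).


v = 0.970874
Year 0: k_p_x=1.0, q=0.013, term=0.012621
Year 1: k_p_x=0.987, q=0.007, term=0.006512
Year 2: k_p_x=0.980091, q=0.006, term=0.005382
Year 3: k_p_x=0.97421, q=0.041, term=0.035489
A_x = 0.06


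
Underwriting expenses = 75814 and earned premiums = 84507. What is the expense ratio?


Expense ratio = expenses / premiums
= 75814 / 84507
= 0.8971


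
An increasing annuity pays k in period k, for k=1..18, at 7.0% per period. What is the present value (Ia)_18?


(Ia)_n = sum_{k=1}^{n} k * v^k, v = 1/(1+i)
v = 0.934579
Sum computed term by term:
(Ia)_18 = 77.681


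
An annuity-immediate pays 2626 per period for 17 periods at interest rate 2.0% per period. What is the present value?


PV = PMT * (1 - (1+i)^(-n)) / i
= 2626 * (1 - (1+0.02)^(-17)) / 0.02
= 2626 * (1 - 0.714163) / 0.02
= 2626 * 14.291872
= 37530.4555


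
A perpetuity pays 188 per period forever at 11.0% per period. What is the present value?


PV = PMT / i
= 188 / 0.11
= 1709.0909


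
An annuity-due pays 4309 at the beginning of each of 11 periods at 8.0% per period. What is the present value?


PV_due = PMT * (1-(1+i)^(-n))/i * (1+i)
PV_immediate = 30761.797
PV_due = 30761.797 * 1.08
= 33222.7407


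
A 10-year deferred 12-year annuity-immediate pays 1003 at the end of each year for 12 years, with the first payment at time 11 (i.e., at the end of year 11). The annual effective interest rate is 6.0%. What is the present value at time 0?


PV at time 10 of the 12-year annuity-immediate:
a_n = 1003 * (1-(1+0.06)^(-12))/0.06 = 8408.9955
Discount back 10 years to time 0:
PV = 8408.9955 * (1+0.06)^(-10)
= 8408.9955 * 0.558395
= 4695.5392


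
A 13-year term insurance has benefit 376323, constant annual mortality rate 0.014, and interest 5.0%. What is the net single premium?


NSP = benefit * sum_{k=0}^{n-1} k_p_x * q * v^(k+1)
With constant q=0.014, v=0.952381
Sum = 0.12217
NSP = 376323 * 0.12217
= 45975.392


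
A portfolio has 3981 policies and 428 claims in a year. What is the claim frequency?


frequency = claims / policies
= 428 / 3981
= 0.1075


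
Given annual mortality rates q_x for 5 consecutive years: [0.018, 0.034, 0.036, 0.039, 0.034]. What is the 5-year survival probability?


p_k = 1 - q_k for each year
Survival = product of (1 - q_k)
= 0.982 * 0.966 * 0.964 * 0.961 * 0.966
= 0.8489


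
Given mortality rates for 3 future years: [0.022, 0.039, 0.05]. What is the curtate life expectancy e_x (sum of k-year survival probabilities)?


e_x = sum_{k=1}^{n} k_p_x
k_p_x values:
  1_p_x = 0.978
  2_p_x = 0.939858
  3_p_x = 0.892865
e_x = 2.8107


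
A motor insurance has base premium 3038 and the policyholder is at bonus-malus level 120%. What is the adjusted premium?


adjusted = base * BM_level / 100
= 3038 * 120 / 100
= 3038 * 1.2
= 3645.6


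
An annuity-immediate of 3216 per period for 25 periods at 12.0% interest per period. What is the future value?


FV = PMT * ((1+i)^n - 1) / i
= 3216 * ((1.12)^25 - 1) / 0.12
= 3216 * (17.000064 - 1) / 0.12
= 428801.7261


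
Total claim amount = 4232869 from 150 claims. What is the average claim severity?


severity = total / number
= 4232869 / 150
= 28219.1267


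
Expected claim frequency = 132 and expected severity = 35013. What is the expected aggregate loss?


E[S] = E[N] * E[X]
= 132 * 35013
= 4.6217e+06


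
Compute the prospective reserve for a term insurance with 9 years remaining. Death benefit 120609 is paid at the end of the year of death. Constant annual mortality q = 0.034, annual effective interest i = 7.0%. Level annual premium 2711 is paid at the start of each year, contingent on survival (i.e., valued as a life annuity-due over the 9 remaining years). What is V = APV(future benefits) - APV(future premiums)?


v = 1/(1+i) = 0.934579
APV(future benefits) per unit = sum_{k=0}^{8} k_p_x * q * v^(k+1) = 0.196671
APV(future benefits) = 120609 * 0.196671 = 23720.2543
Life annuity-due factor ä_{x:9} = sum_{k=0}^{8} k_p_x * v^k = 6.189342
APV(future premiums) = 2711 * 6.189342 = 16779.3063
V = 23720.2543 - 16779.3063
= 6940.948


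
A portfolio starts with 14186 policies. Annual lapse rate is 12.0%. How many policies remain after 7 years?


remaining = initial * (1 - lapse)^years
= 14186 * (1 - 0.12)^7
= 14186 * 0.408676
= 5797.472


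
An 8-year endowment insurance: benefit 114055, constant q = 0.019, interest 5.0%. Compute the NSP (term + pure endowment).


Term component = 13173.5176
Pure endowment = 8_p_x * v^8 * benefit = 0.857733 * 0.676839 * 114055 = 66214.331
NSP = 79387.8485


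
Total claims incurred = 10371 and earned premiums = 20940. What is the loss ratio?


Loss ratio = claims / premiums
= 10371 / 20940
= 0.4953


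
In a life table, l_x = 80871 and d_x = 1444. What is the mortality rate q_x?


q_x = d_x / l_x
= 1444 / 80871
= 0.0179


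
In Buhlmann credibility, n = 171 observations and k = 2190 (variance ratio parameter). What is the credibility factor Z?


Z = n / (n + k)
= 171 / (171 + 2190)
= 171 / 2361
= 0.0724


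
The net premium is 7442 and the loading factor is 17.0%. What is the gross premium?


Gross = net * (1 + loading)
= 7442 * (1 + 0.17)
= 7442 * 1.17
= 8707.14


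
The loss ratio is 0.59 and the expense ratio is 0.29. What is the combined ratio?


Combined ratio = loss ratio + expense ratio
= 0.59 + 0.29
= 0.88


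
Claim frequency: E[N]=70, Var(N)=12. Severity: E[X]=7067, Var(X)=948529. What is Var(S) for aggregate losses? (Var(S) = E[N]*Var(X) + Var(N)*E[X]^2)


Var(S) = E[N]*Var(X) + Var(N)*E[X]^2
= 70*948529 + 12*7067^2
= 66397030 + 599309868
= 6.6571e+08


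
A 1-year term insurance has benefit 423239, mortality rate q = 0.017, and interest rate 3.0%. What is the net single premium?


NSP = benefit * q * v
v = 1/(1+i) = 0.970874
NSP = 423239 * 0.017 * 0.970874
= 6985.4981


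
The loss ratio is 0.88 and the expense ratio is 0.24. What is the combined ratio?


Combined ratio = loss ratio + expense ratio
= 0.88 + 0.24
= 1.12


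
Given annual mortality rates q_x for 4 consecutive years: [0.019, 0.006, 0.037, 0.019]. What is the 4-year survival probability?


p_k = 1 - q_k for each year
Survival = product of (1 - q_k)
= 0.981 * 0.994 * 0.963 * 0.981
= 0.9212


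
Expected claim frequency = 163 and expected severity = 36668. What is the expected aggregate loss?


E[S] = E[N] * E[X]
= 163 * 36668
= 5.9769e+06


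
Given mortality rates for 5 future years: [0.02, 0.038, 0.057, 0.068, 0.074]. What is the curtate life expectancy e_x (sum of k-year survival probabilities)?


e_x = sum_{k=1}^{n} k_p_x
k_p_x values:
  1_p_x = 0.98
  2_p_x = 0.94276
  3_p_x = 0.889023
  4_p_x = 0.828569
  5_p_x = 0.767255
e_x = 4.4076


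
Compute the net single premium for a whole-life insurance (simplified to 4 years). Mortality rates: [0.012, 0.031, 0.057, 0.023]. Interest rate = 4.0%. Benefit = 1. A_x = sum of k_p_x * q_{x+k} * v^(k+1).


v = 0.961538
Year 0: k_p_x=1.0, q=0.012, term=0.011538
Year 1: k_p_x=0.988, q=0.031, term=0.028317
Year 2: k_p_x=0.957372, q=0.057, term=0.048513
Year 3: k_p_x=0.902802, q=0.023, term=0.01775
A_x = 0.1061


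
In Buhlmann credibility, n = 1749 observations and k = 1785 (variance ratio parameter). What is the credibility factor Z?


Z = n / (n + k)
= 1749 / (1749 + 1785)
= 1749 / 3534
= 0.4949


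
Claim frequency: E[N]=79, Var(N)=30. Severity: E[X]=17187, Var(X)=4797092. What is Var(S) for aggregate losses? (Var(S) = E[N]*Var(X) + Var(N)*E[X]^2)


Var(S) = E[N]*Var(X) + Var(N)*E[X]^2
= 79*4797092 + 30*17187^2
= 378970268 + 8861789070
= 9.2408e+09


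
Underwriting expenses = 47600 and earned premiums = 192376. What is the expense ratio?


Expense ratio = expenses / premiums
= 47600 / 192376
= 0.2474


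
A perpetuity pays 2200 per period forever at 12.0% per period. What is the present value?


PV = PMT / i
= 2200 / 0.12
= 18333.3333


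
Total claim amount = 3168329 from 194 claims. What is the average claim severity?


severity = total / number
= 3168329 / 194
= 16331.5928


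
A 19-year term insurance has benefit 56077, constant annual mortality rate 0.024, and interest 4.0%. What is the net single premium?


NSP = benefit * sum_{k=0}^{n-1} k_p_x * q * v^(k+1)
With constant q=0.024, v=0.961538
Sum = 0.262813
NSP = 56077 * 0.262813
= 14737.7382


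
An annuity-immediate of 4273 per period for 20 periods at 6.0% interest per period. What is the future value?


FV = PMT * ((1+i)^n - 1) / i
= 4273 * ((1.06)^20 - 1) / 0.06
= 4273 * (3.207135 - 1) / 0.06
= 157184.8312


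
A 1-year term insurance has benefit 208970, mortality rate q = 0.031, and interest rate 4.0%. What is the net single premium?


NSP = benefit * q * v
v = 1/(1+i) = 0.961538
NSP = 208970 * 0.031 * 0.961538
= 6228.9135


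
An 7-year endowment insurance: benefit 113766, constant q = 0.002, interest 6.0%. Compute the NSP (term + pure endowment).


Term component = 1263.1623
Pure endowment = 7_p_x * v^7 * benefit = 0.986084 * 0.665057 * 113766 = 74607.9695
NSP = 75871.1318


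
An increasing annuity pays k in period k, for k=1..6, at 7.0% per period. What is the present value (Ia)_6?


(Ia)_n = sum_{k=1}^{n} k * v^k, v = 1/(1+i)
v = 0.934579
Sum computed term by term:
(Ia)_6 = 15.7449


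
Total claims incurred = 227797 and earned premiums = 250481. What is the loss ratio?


Loss ratio = claims / premiums
= 227797 / 250481
= 0.9094


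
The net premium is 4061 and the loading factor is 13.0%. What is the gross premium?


Gross = net * (1 + loading)
= 4061 * (1 + 0.13)
= 4061 * 1.13
= 4588.93


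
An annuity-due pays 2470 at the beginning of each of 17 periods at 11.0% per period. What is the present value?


PV_due = PMT * (1-(1+i)^(-n))/i * (1+i)
PV_immediate = 18645.5222
PV_due = 18645.5222 * 1.11
= 20696.5296


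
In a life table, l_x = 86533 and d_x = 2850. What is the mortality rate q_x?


q_x = d_x / l_x
= 2850 / 86533
= 0.0329


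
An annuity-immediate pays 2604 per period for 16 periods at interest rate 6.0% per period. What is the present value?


PV = PMT * (1 - (1+i)^(-n)) / i
= 2604 * (1 - (1+0.06)^(-16)) / 0.06
= 2604 * (1 - 0.393646) / 0.06
= 2604 * 10.105895
= 26315.7513


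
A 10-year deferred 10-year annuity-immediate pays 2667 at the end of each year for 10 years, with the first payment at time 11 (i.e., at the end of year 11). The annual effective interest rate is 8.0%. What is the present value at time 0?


PV at time 10 of the 10-year annuity-immediate:
a_n = 2667 * (1-(1+0.08)^(-10))/0.08 = 17895.7871
Discount back 10 years to time 0:
PV = 17895.7871 * (1+0.08)^(-10)
= 17895.7871 * 0.463193
= 8289.212


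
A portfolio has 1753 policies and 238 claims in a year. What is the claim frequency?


frequency = claims / policies
= 238 / 1753
= 0.1358


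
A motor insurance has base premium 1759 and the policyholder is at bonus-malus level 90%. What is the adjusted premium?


adjusted = base * BM_level / 100
= 1759 * 90 / 100
= 1759 * 0.9
= 1583.1


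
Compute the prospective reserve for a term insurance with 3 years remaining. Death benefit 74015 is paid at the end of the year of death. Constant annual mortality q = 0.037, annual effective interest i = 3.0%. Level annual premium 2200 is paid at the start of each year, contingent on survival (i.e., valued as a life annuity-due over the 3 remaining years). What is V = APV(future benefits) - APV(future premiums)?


v = 1/(1+i) = 0.970874
APV(future benefits) per unit = sum_{k=0}^{2} k_p_x * q * v^(k+1) = 0.100909
APV(future benefits) = 74015 * 0.100909 = 7468.7725
Life annuity-due factor ä_{x:3} = sum_{k=0}^{2} k_p_x * v^k = 2.809086
APV(future premiums) = 2200 * 2.809086 = 6179.9885
V = 7468.7725 - 6179.9885
= 1288.784


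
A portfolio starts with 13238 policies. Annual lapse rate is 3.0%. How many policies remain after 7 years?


remaining = initial * (1 - lapse)^years
= 13238 * (1 - 0.03)^7
= 13238 * 0.807983
= 10696.0769


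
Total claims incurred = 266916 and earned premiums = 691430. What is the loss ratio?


Loss ratio = claims / premiums
= 266916 / 691430
= 0.386


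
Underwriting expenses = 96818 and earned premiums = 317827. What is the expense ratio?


Expense ratio = expenses / premiums
= 96818 / 317827
= 0.3046


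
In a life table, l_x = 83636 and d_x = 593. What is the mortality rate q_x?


q_x = d_x / l_x
= 593 / 83636
= 0.0071


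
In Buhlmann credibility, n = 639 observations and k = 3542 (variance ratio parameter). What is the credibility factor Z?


Z = n / (n + k)
= 639 / (639 + 3542)
= 639 / 4181
= 0.1528


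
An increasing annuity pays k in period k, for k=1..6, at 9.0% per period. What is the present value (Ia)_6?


(Ia)_n = sum_{k=1}^{n} k * v^k, v = 1/(1+i)
v = 0.917431
Sum computed term by term:
(Ia)_6 = 14.5783


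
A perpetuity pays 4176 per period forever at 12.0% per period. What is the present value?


PV = PMT / i
= 4176 / 0.12
= 34800.0


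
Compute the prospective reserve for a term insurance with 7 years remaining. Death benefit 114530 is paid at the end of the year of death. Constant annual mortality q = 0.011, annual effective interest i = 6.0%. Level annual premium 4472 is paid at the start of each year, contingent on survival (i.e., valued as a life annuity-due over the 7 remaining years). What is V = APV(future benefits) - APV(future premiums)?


v = 1/(1+i) = 0.943396
APV(future benefits) per unit = sum_{k=0}^{6} k_p_x * q * v^(k+1) = 0.059569
APV(future benefits) = 114530 * 0.059569 = 6822.4766
Life annuity-due factor ä_{x:7} = sum_{k=0}^{6} k_p_x * v^k = 5.740318
APV(future premiums) = 4472 * 5.740318 = 25670.7034
V = 6822.4766 - 25670.7034
= -18848.2268


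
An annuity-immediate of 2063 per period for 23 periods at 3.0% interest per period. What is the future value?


FV = PMT * ((1+i)^n - 1) / i
= 2063 * ((1.03)^23 - 1) / 0.03
= 2063 * (1.973587 - 1) / 0.03
= 66950.2991


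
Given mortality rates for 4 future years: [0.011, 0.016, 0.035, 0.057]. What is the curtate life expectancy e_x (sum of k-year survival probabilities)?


e_x = sum_{k=1}^{n} k_p_x
k_p_x values:
  1_p_x = 0.989
  2_p_x = 0.973176
  3_p_x = 0.939115
  4_p_x = 0.885585
e_x = 3.7869


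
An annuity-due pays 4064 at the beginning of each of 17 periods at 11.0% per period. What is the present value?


PV_due = PMT * (1-(1+i)^(-n))/i * (1+i)
PV_immediate = 30678.3004
PV_due = 30678.3004 * 1.11
= 34052.9135


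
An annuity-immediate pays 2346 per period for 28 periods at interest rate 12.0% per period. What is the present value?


PV = PMT * (1 - (1+i)^(-n)) / i
= 2346 * (1 - (1+0.12)^(-28)) / 0.12
= 2346 * (1 - 0.041869) / 0.12
= 2346 * 7.984423
= 18731.4558


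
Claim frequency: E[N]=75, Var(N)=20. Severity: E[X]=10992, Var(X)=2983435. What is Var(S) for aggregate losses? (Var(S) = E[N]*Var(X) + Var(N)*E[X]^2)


Var(S) = E[N]*Var(X) + Var(N)*E[X]^2
= 75*2983435 + 20*10992^2
= 223757625 + 2416481280
= 2.6402e+09


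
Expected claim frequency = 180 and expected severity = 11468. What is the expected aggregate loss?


E[S] = E[N] * E[X]
= 180 * 11468
= 2.0642e+06


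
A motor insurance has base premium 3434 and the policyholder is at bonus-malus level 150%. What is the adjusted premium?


adjusted = base * BM_level / 100
= 3434 * 150 / 100
= 3434 * 1.5
= 5151.0


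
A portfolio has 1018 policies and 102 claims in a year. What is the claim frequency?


frequency = claims / policies
= 102 / 1018
= 0.1002


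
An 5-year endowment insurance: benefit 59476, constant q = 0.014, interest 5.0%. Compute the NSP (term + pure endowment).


Term component = 3510.2812
Pure endowment = 5_p_x * v^5 * benefit = 0.931933 * 0.783526 * 59476 = 43429.0003
NSP = 46939.2815


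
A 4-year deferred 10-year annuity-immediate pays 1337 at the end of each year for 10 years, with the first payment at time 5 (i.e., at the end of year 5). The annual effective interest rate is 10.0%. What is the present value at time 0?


PV at time 4 of the 10-year annuity-immediate:
a_n = 1337 * (1-(1+0.1)^(-10))/0.1 = 8215.2862
Discount back 4 years to time 0:
PV = 8215.2862 * (1+0.1)^(-4)
= 8215.2862 * 0.683013
= 5611.151


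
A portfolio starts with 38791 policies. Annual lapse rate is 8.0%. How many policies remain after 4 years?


remaining = initial * (1 - lapse)^years
= 38791 * (1 - 0.08)^4
= 38791 * 0.716393
= 27789.5993


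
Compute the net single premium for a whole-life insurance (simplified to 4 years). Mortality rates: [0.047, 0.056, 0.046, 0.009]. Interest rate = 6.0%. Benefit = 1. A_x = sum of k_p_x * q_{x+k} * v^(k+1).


v = 0.943396
Year 0: k_p_x=1.0, q=0.047, term=0.04434
Year 1: k_p_x=0.953, q=0.056, term=0.047497
Year 2: k_p_x=0.899632, q=0.046, term=0.034746
Year 3: k_p_x=0.858249, q=0.009, term=0.006118
A_x = 0.1327


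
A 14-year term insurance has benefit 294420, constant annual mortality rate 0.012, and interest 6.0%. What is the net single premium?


NSP = benefit * sum_{k=0}^{n-1} k_p_x * q * v^(k+1)
With constant q=0.012, v=0.943396
Sum = 0.104413
NSP = 294420 * 0.104413
= 30741.3209


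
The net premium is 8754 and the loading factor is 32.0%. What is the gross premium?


Gross = net * (1 + loading)
= 8754 * (1 + 0.32)
= 8754 * 1.32
= 11555.28


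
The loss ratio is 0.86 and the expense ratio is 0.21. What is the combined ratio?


Combined ratio = loss ratio + expense ratio
= 0.86 + 0.21
= 1.07


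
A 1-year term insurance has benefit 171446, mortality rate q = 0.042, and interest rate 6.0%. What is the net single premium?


NSP = benefit * q * v
v = 1/(1+i) = 0.943396
NSP = 171446 * 0.042 * 0.943396
= 6793.1434


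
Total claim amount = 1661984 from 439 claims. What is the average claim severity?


severity = total / number
= 1661984 / 439
= 3785.8405


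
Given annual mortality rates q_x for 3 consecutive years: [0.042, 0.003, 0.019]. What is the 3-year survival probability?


p_k = 1 - q_k for each year
Survival = product of (1 - q_k)
= 0.958 * 0.997 * 0.981
= 0.937


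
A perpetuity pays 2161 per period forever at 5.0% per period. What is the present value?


PV = PMT / i
= 2161 / 0.05
= 43220.0


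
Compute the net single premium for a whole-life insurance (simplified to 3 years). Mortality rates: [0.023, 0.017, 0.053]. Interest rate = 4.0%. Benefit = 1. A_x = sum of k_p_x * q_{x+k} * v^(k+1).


v = 0.961538
Year 0: k_p_x=1.0, q=0.023, term=0.022115
Year 1: k_p_x=0.977, q=0.017, term=0.015356
Year 2: k_p_x=0.960391, q=0.053, term=0.045251
A_x = 0.0827


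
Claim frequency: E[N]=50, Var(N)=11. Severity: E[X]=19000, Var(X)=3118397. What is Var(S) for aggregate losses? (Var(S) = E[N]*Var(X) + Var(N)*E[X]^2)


Var(S) = E[N]*Var(X) + Var(N)*E[X]^2
= 50*3118397 + 11*19000^2
= 155919850 + 3971000000
= 4.1269e+09


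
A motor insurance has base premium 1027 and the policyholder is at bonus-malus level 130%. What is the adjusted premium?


adjusted = base * BM_level / 100
= 1027 * 130 / 100
= 1027 * 1.3
= 1335.1


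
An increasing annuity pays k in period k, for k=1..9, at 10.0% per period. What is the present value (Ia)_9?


(Ia)_n = sum_{k=1}^{n} k * v^k, v = 1/(1+i)
v = 0.909091
Sum computed term by term:
(Ia)_9 = 25.1805


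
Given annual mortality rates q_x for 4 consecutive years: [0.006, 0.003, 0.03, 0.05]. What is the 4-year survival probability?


p_k = 1 - q_k for each year
Survival = product of (1 - q_k)
= 0.994 * 0.997 * 0.97 * 0.95
= 0.9132


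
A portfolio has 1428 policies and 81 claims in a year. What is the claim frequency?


frequency = claims / policies
= 81 / 1428
= 0.0567


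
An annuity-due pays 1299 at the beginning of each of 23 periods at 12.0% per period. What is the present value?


PV_due = PMT * (1-(1+i)^(-n))/i * (1+i)
PV_immediate = 10026.2454
PV_due = 10026.2454 * 1.12
= 11229.3948


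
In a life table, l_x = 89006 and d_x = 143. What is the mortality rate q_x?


q_x = d_x / l_x
= 143 / 89006
= 0.0016


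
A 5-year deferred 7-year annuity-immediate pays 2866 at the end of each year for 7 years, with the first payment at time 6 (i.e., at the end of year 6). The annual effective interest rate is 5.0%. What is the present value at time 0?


PV at time 5 of the 7-year annuity-immediate:
a_n = 2866 * (1-(1+0.05)^(-7))/0.05 = 16583.7462
Discount back 5 years to time 0:
PV = 16583.7462 * (1+0.05)^(-5)
= 16583.7462 * 0.783526
= 12993.7991


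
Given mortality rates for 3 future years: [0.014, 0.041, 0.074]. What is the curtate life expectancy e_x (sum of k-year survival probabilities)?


e_x = sum_{k=1}^{n} k_p_x
k_p_x values:
  1_p_x = 0.986
  2_p_x = 0.945574
  3_p_x = 0.875602
e_x = 2.8072


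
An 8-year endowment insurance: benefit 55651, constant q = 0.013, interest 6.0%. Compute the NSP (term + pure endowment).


Term component = 4310.507
Pure endowment = 8_p_x * v^8 * benefit = 0.900611 * 0.627412 * 55651 = 31445.8452
NSP = 35756.3522


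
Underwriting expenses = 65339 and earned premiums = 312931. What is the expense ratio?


Expense ratio = expenses / premiums
= 65339 / 312931
= 0.2088


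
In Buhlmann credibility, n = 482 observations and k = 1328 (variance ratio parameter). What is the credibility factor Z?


Z = n / (n + k)
= 482 / (482 + 1328)
= 482 / 1810
= 0.2663


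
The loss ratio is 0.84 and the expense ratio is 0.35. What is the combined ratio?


Combined ratio = loss ratio + expense ratio
= 0.84 + 0.35
= 1.19


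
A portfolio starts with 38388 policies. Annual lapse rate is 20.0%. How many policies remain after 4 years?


remaining = initial * (1 - lapse)^years
= 38388 * (1 - 0.2)^4
= 38388 * 0.4096
= 15723.7248


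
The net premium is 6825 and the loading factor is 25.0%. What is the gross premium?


Gross = net * (1 + loading)
= 6825 * (1 + 0.25)
= 6825 * 1.25
= 8531.25


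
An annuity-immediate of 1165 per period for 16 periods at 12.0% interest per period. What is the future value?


FV = PMT * ((1+i)^n - 1) / i
= 1165 * ((1.12)^16 - 1) / 0.12
= 1165 * (6.130394 - 1) / 0.12
= 49807.5717


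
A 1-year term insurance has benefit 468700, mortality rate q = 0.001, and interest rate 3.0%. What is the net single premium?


NSP = benefit * q * v
v = 1/(1+i) = 0.970874
NSP = 468700 * 0.001 * 0.970874
= 455.0485


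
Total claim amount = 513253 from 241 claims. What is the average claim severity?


severity = total / number
= 513253 / 241
= 2129.6805


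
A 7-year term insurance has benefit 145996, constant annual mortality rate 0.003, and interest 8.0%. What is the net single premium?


NSP = benefit * sum_{k=0}^{n-1} k_p_x * q * v^(k+1)
With constant q=0.003, v=0.925926
Sum = 0.015493
NSP = 145996 * 0.015493
= 2261.9873


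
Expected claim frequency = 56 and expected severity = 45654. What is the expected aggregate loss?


E[S] = E[N] * E[X]
= 56 * 45654
= 2.5566e+06


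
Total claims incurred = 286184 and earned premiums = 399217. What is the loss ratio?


Loss ratio = claims / premiums
= 286184 / 399217
= 0.7169


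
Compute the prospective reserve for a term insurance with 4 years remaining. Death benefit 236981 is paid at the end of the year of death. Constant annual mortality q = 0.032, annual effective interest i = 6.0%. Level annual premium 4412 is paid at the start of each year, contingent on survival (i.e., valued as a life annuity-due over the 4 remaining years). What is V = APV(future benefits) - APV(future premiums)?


v = 1/(1+i) = 0.943396
APV(future benefits) per unit = sum_{k=0}^{3} k_p_x * q * v^(k+1) = 0.105924
APV(future benefits) = 236981 * 0.105924 = 25101.9089
Life annuity-due factor ä_{x:4} = sum_{k=0}^{3} k_p_x * v^k = 3.508723
APV(future premiums) = 4412 * 3.508723 = 15480.4868
V = 25101.9089 - 15480.4868
= 9621.4222


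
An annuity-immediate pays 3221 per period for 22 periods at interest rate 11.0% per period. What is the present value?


PV = PMT * (1 - (1+i)^(-n)) / i
= 3221 * (1 - (1+0.11)^(-22)) / 0.11
= 3221 * (1 - 0.100669) / 0.11
= 3221 * 8.175739
= 26334.0556
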